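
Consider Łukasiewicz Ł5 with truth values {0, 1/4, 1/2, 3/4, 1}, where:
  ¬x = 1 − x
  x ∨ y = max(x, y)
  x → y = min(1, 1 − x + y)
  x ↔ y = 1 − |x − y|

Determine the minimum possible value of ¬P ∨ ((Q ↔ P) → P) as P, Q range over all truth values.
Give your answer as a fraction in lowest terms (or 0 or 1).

Take P = 1/2, Q = 1/2:
¬P = ¬1/2 = 1/2
Q ↔ P = 1/2 ↔ 1/2 = 1
(Q ↔ P) → P = 1 → 1/2 = 1/2
¬P ∨ ((Q ↔ P) → P) = 1/2 ∨ 1/2 = 1/2
No assignment yields a value below 1/2, so this is the minimum.

1/2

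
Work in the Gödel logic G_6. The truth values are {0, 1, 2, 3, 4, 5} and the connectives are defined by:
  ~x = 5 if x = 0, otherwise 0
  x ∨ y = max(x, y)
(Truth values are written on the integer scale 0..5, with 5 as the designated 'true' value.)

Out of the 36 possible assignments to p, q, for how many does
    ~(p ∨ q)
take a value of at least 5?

1

value 5: 1 assignment (counts)
value 0: 35 assignments
So 1 of the 36 assignments meets the threshold.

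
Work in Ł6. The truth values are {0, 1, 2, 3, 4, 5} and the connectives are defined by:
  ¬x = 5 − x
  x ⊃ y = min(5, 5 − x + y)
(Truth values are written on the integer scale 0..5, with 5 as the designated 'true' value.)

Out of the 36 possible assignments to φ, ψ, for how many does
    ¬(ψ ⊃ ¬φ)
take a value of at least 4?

value 5: 1 assignment (counts)
value 4: 2 assignments (counts)
value 3: 3 assignments
value 2: 4 assignments
value 1: 5 assignments
value 0: 21 assignments
So 3 of the 36 assignments meet the threshold.

3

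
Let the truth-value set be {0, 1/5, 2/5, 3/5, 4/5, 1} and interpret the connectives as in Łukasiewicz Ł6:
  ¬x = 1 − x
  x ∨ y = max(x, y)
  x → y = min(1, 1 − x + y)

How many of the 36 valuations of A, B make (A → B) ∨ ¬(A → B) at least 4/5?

value 1: 22 assignments (counts)
value 4/5: 7 assignments (counts)
value 3/5: 7 assignments
So 29 of the 36 assignments meet the threshold.

29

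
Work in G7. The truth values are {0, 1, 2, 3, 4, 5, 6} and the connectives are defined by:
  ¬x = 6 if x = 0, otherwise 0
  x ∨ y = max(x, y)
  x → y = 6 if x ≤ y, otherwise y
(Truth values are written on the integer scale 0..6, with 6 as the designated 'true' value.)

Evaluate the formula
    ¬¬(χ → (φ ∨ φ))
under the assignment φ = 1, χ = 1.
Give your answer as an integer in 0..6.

6

φ ∨ φ = 1 ∨ 1 = 1
χ → (φ ∨ φ) = 1 → 1 = 6
¬(χ → (φ ∨ φ)) = ¬6 = 0
¬¬(χ → (φ ∨ φ)) = ¬0 = 6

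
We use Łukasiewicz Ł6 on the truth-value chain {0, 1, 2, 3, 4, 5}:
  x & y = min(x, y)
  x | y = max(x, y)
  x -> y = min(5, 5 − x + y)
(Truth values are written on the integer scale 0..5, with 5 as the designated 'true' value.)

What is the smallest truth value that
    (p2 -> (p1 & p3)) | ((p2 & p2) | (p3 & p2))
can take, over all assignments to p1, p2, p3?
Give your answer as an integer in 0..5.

Take p1 = 0, p2 = 2, p3 = 0:
p1 & p3 = 0 & 0 = 0
p2 -> (p1 & p3) = 2 -> 0 = 3
p2 & p2 = 2 & 2 = 2
p3 & p2 = 0 & 2 = 0
(p2 & p2) | (p3 & p2) = 2 | 0 = 2
(p2 -> (p1 & p3)) | ((p2 & p2) | (p3 & p2)) = 3 | 2 = 3
No assignment yields a value below 3, so this is the minimum.

3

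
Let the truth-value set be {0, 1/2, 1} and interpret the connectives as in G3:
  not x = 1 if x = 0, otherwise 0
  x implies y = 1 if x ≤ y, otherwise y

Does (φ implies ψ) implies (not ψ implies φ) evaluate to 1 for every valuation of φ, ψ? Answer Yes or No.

Counterexample: take φ = 0, ψ = 0.
φ implies ψ = 0 implies 0 = 1
not ψ = not 0 = 1
not ψ implies φ = 1 implies 0 = 0
(φ implies ψ) implies (not ψ implies φ) = 1 implies 0 = 0
This gives 0 ≠ 1.

No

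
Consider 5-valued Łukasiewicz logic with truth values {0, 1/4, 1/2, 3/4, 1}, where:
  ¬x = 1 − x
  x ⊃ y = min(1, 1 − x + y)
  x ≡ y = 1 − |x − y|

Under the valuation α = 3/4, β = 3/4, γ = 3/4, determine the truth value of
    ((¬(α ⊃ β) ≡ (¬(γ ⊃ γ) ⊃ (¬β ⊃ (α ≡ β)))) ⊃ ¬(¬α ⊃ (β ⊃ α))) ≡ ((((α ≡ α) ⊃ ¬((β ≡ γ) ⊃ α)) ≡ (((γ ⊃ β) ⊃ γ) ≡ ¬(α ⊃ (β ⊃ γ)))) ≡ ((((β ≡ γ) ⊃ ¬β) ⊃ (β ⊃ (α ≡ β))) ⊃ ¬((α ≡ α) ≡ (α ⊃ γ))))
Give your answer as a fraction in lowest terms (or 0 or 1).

α ⊃ β = 3/4 ⊃ 3/4 = 1
¬(α ⊃ β) = ¬1 = 0
γ ⊃ γ = 3/4 ⊃ 3/4 = 1
¬(γ ⊃ γ) = ¬1 = 0
¬β = ¬3/4 = 1/4
α ≡ β = 3/4 ≡ 3/4 = 1
¬β ⊃ (α ≡ β) = 1/4 ⊃ 1 = 1
¬(γ ⊃ γ) ⊃ (¬β ⊃ (α ≡ β)) = 0 ⊃ 1 = 1
¬(α ⊃ β) ≡ (¬(γ ⊃ γ) ⊃ (¬β ⊃ (α ≡ β))) = 0 ≡ 1 = 0
¬α = ¬3/4 = 1/4
β ⊃ α = 3/4 ⊃ 3/4 = 1
¬α ⊃ (β ⊃ α) = 1/4 ⊃ 1 = 1
¬(¬α ⊃ (β ⊃ α)) = ¬1 = 0
(¬(α ⊃ β) ≡ (¬(γ ⊃ γ) ⊃ (¬β ⊃ (α ≡ β)))) ⊃ ¬(¬α ⊃ (β ⊃ α)) = 0 ⊃ 0 = 1
α ≡ α = 3/4 ≡ 3/4 = 1
β ≡ γ = 3/4 ≡ 3/4 = 1
(β ≡ γ) ⊃ α = 1 ⊃ 3/4 = 3/4
¬((β ≡ γ) ⊃ α) = ¬3/4 = 1/4
(α ≡ α) ⊃ ¬((β ≡ γ) ⊃ α) = 1 ⊃ 1/4 = 1/4
γ ⊃ β = 3/4 ⊃ 3/4 = 1
(γ ⊃ β) ⊃ γ = 1 ⊃ 3/4 = 3/4
β ⊃ γ = 3/4 ⊃ 3/4 = 1
α ⊃ (β ⊃ γ) = 3/4 ⊃ 1 = 1
¬(α ⊃ (β ⊃ γ)) = ¬1 = 0
((γ ⊃ β) ⊃ γ) ≡ ¬(α ⊃ (β ⊃ γ)) = 3/4 ≡ 0 = 1/4
((α ≡ α) ⊃ ¬((β ≡ γ) ⊃ α)) ≡ (((γ ⊃ β) ⊃ γ) ≡ ¬(α ⊃ (β ⊃ γ))) = 1/4 ≡ 1/4 = 1
β ≡ γ = 3/4 ≡ 3/4 = 1
¬β = ¬3/4 = 1/4
(β ≡ γ) ⊃ ¬β = 1 ⊃ 1/4 = 1/4
α ≡ β = 3/4 ≡ 3/4 = 1
β ⊃ (α ≡ β) = 3/4 ⊃ 1 = 1
((β ≡ γ) ⊃ ¬β) ⊃ (β ⊃ (α ≡ β)) = 1/4 ⊃ 1 = 1
α ≡ α = 3/4 ≡ 3/4 = 1
α ⊃ γ = 3/4 ⊃ 3/4 = 1
(α ≡ α) ≡ (α ⊃ γ) = 1 ≡ 1 = 1
¬((α ≡ α) ≡ (α ⊃ γ)) = ¬1 = 0
(((β ≡ γ) ⊃ ¬β) ⊃ (β ⊃ (α ≡ β))) ⊃ ¬((α ≡ α) ≡ (α ⊃ γ)) = 1 ⊃ 0 = 0
(((α ≡ α) ⊃ ¬((β ≡ γ) ⊃ α)) ≡ (((γ ⊃ β) ⊃ γ) ≡ ¬(α ⊃ (β ⊃ γ)))) ≡ ((((β ≡ γ) ⊃ ¬β) ⊃ (β ⊃ (α ≡ β))) ⊃ ¬((α ≡ α) ≡ (α ⊃ γ))) = 1 ≡ 0 = 0
((¬(α ⊃ β) ≡ (¬(γ ⊃ γ) ⊃ (¬β ⊃ (α ≡ β)))) ⊃ ¬(¬α ⊃ (β ⊃ α))) ≡ ((((α ≡ α) ⊃ ¬((β ≡ γ) ⊃ α)) ≡ (((γ ⊃ β) ⊃ γ) ≡ ¬(α ⊃ (β ⊃ γ)))) ≡ ((((β ≡ γ) ⊃ ¬β) ⊃ (β ⊃ (α ≡ β))) ⊃ ¬((α ≡ α) ≡ (α ⊃ γ)))) = 1 ≡ 0 = 0

0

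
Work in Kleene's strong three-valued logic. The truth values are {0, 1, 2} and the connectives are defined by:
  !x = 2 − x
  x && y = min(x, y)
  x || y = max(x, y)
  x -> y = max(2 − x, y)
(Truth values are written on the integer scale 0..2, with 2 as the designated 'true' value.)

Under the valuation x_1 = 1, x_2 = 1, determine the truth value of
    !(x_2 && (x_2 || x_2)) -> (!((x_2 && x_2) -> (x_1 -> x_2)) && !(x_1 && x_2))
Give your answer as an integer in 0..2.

x_2 || x_2 = 1 || 1 = 1
x_2 && (x_2 || x_2) = 1 && 1 = 1
!(x_2 && (x_2 || x_2)) = !1 = 1
x_2 && x_2 = 1 && 1 = 1
x_1 -> x_2 = 1 -> 1 = 1
(x_2 && x_2) -> (x_1 -> x_2) = 1 -> 1 = 1
!((x_2 && x_2) -> (x_1 -> x_2)) = !1 = 1
x_1 && x_2 = 1 && 1 = 1
!(x_1 && x_2) = !1 = 1
!((x_2 && x_2) -> (x_1 -> x_2)) && !(x_1 && x_2) = 1 && 1 = 1
!(x_2 && (x_2 || x_2)) -> (!((x_2 && x_2) -> (x_1 -> x_2)) && !(x_1 && x_2)) = 1 -> 1 = 1

1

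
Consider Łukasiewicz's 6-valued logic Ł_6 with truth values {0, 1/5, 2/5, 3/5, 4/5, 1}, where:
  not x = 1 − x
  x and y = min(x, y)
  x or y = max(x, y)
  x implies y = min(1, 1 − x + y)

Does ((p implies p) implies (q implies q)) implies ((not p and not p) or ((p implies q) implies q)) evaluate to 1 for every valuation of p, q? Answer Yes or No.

Counterexample: take p = 1/5, q = 0.
p implies p = 1/5 implies 1/5 = 1
q implies q = 0 implies 0 = 1
(p implies p) implies (q implies q) = 1 implies 1 = 1
not p = not 1/5 = 4/5
not p = not 1/5 = 4/5
not p and not p = 4/5 and 4/5 = 4/5
p implies q = 1/5 implies 0 = 4/5
(p implies q) implies q = 4/5 implies 0 = 1/5
(not p and not p) or ((p implies q) implies q) = 4/5 or 1/5 = 4/5
((p implies p) implies (q implies q)) implies ((not p and not p) or ((p implies q) implies q)) = 1 implies 4/5 = 4/5
This gives 4/5 ≠ 1.

No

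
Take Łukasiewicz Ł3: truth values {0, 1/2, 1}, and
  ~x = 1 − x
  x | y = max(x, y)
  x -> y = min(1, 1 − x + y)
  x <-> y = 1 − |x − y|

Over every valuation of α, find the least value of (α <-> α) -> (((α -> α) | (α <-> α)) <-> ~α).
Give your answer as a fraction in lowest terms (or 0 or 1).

0

Take α = 1:
α <-> α = 1 <-> 1 = 1
α -> α = 1 -> 1 = 1
α <-> α = 1 <-> 1 = 1
(α -> α) | (α <-> α) = 1 | 1 = 1
~α = ~1 = 0
((α -> α) | (α <-> α)) <-> ~α = 1 <-> 0 = 0
(α <-> α) -> (((α -> α) | (α <-> α)) <-> ~α) = 1 -> 0 = 0
No assignment yields a value below 0, so this is the minimum.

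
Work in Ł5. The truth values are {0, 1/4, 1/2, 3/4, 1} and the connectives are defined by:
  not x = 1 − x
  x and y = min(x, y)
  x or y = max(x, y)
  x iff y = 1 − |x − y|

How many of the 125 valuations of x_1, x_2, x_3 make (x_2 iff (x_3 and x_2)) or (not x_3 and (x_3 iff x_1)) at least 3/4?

107

value 1: 79 assignments (counts)
value 3/4: 28 assignments (counts)
value 1/2: 13 assignments
value 1/4: 4 assignments
value 0: 1 assignment
So 107 of the 125 assignments meet the threshold.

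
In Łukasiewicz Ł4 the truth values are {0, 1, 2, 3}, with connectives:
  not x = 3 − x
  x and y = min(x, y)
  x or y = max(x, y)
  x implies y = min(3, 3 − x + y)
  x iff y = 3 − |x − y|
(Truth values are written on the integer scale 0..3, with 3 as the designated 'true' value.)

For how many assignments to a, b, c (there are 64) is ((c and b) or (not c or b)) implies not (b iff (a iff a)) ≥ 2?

value 3: 28 assignments (counts)
value 2: 16 assignments (counts)
value 1: 4 assignments
value 0: 16 assignments
So 44 of the 64 assignments meet the threshold.

44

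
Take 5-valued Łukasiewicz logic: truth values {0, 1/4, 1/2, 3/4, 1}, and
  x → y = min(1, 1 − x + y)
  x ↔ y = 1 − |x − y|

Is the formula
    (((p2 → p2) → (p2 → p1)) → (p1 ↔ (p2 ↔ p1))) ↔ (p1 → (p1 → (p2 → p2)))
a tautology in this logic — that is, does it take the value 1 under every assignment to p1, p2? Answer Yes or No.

Counterexample: take p1 = 0, p2 = 0.
p2 → p2 = 0 → 0 = 1
p2 → p1 = 0 → 0 = 1
(p2 → p2) → (p2 → p1) = 1 → 1 = 1
p2 ↔ p1 = 0 ↔ 0 = 1
p1 ↔ (p2 ↔ p1) = 0 ↔ 1 = 0
((p2 → p2) → (p2 → p1)) → (p1 ↔ (p2 ↔ p1)) = 1 → 0 = 0
p2 → p2 = 0 → 0 = 1
p1 → (p2 → p2) = 0 → 1 = 1
p1 → (p1 → (p2 → p2)) = 0 → 1 = 1
(((p2 → p2) → (p2 → p1)) → (p1 ↔ (p2 ↔ p1))) ↔ (p1 → (p1 → (p2 → p2))) = 0 ↔ 1 = 0
This gives 0 ≠ 1.

No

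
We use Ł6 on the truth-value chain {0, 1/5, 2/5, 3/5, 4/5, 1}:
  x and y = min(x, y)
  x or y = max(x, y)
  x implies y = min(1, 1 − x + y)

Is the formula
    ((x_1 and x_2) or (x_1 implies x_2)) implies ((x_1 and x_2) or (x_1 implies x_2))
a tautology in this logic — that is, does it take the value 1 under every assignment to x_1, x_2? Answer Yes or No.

Yes

At x_1 = 2/5, x_2 = 2/5, for instance:
x_1 and x_2 = 2/5 and 2/5 = 2/5
x_1 implies x_2 = 2/5 implies 2/5 = 1
(x_1 and x_2) or (x_1 implies x_2) = 2/5 or 1 = 1
((x_1 and x_2) or (x_1 implies x_2)) implies ((x_1 and x_2) or (x_1 implies x_2)) = 1 implies 1 = 1
and checking the remaining 35 assignments likewise gives ≥ 1 in every case.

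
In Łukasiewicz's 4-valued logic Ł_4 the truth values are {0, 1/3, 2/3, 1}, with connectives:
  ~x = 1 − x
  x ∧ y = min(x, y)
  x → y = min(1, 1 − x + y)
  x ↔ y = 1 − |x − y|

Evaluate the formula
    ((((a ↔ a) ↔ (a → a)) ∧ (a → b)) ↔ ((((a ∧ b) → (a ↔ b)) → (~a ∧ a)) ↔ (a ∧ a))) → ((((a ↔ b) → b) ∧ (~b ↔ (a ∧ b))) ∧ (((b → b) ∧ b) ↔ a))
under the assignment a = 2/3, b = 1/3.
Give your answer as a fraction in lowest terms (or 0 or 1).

a ↔ a = 2/3 ↔ 2/3 = 1
a → a = 2/3 → 2/3 = 1
(a ↔ a) ↔ (a → a) = 1 ↔ 1 = 1
a → b = 2/3 → 1/3 = 2/3
((a ↔ a) ↔ (a → a)) ∧ (a → b) = 1 ∧ 2/3 = 2/3
a ∧ b = 2/3 ∧ 1/3 = 1/3
a ↔ b = 2/3 ↔ 1/3 = 2/3
(a ∧ b) → (a ↔ b) = 1/3 → 2/3 = 1
~a = ~2/3 = 1/3
~a ∧ a = 1/3 ∧ 2/3 = 1/3
((a ∧ b) → (a ↔ b)) → (~a ∧ a) = 1 → 1/3 = 1/3
a ∧ a = 2/3 ∧ 2/3 = 2/3
(((a ∧ b) → (a ↔ b)) → (~a ∧ a)) ↔ (a ∧ a) = 1/3 ↔ 2/3 = 2/3
(((a ↔ a) ↔ (a → a)) ∧ (a → b)) ↔ ((((a ∧ b) → (a ↔ b)) → (~a ∧ a)) ↔ (a ∧ a)) = 2/3 ↔ 2/3 = 1
a ↔ b = 2/3 ↔ 1/3 = 2/3
(a ↔ b) → b = 2/3 → 1/3 = 2/3
~b = ~1/3 = 2/3
a ∧ b = 2/3 ∧ 1/3 = 1/3
~b ↔ (a ∧ b) = 2/3 ↔ 1/3 = 2/3
((a ↔ b) → b) ∧ (~b ↔ (a ∧ b)) = 2/3 ∧ 2/3 = 2/3
b → b = 1/3 → 1/3 = 1
(b → b) ∧ b = 1 ∧ 1/3 = 1/3
((b → b) ∧ b) ↔ a = 1/3 ↔ 2/3 = 2/3
(((a ↔ b) → b) ∧ (~b ↔ (a ∧ b))) ∧ (((b → b) ∧ b) ↔ a) = 2/3 ∧ 2/3 = 2/3
((((a ↔ a) ↔ (a → a)) ∧ (a → b)) ↔ ((((a ∧ b) → (a ↔ b)) → (~a ∧ a)) ↔ (a ∧ a))) → ((((a ↔ b) → b) ∧ (~b ↔ (a ∧ b))) ∧ (((b → b) ∧ b) ↔ a)) = 1 → 2/3 = 2/3

2/3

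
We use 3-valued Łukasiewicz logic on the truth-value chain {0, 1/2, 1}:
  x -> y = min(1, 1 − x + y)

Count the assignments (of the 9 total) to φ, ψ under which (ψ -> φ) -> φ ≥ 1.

5

φ = 0, ψ = 0 ↦ 0  <
φ = 0, ψ = 1/2 ↦ 1/2  <
φ = 0, ψ = 1 ↦ 1  ≥
φ = 1/2, ψ = 0 ↦ 1/2  <
φ = 1/2, ψ = 1/2 ↦ 1/2  <
φ = 1/2, ψ = 1 ↦ 1  ≥
φ = 1, ψ = 0 ↦ 1  ≥
φ = 1, ψ = 1/2 ↦ 1  ≥
φ = 1, ψ = 1 ↦ 1  ≥
So 5 of the 9 assignments meet the threshold.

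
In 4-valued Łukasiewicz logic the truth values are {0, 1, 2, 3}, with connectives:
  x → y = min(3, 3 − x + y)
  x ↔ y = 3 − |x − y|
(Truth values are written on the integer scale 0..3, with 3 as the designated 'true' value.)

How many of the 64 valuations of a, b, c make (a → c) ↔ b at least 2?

37

value 3: 16 assignments (counts)
value 2: 21 assignments (counts)
value 1: 16 assignments
value 0: 11 assignments
So 37 of the 64 assignments meet the threshold.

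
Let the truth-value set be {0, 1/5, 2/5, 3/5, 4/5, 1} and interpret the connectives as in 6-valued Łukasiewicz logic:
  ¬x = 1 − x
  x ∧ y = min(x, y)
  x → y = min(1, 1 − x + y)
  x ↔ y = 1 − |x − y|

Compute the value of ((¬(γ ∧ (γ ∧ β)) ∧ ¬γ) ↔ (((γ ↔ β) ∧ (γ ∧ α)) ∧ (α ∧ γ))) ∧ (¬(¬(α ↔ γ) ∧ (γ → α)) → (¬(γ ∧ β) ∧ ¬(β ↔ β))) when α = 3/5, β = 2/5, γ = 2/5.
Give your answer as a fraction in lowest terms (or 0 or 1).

γ ∧ β = 2/5 ∧ 2/5 = 2/5
γ ∧ (γ ∧ β) = 2/5 ∧ 2/5 = 2/5
¬(γ ∧ (γ ∧ β)) = ¬2/5 = 3/5
¬γ = ¬2/5 = 3/5
¬(γ ∧ (γ ∧ β)) ∧ ¬γ = 3/5 ∧ 3/5 = 3/5
γ ↔ β = 2/5 ↔ 2/5 = 1
γ ∧ α = 2/5 ∧ 3/5 = 2/5
(γ ↔ β) ∧ (γ ∧ α) = 1 ∧ 2/5 = 2/5
α ∧ γ = 3/5 ∧ 2/5 = 2/5
((γ ↔ β) ∧ (γ ∧ α)) ∧ (α ∧ γ) = 2/5 ∧ 2/5 = 2/5
(¬(γ ∧ (γ ∧ β)) ∧ ¬γ) ↔ (((γ ↔ β) ∧ (γ ∧ α)) ∧ (α ∧ γ)) = 3/5 ↔ 2/5 = 4/5
α ↔ γ = 3/5 ↔ 2/5 = 4/5
¬(α ↔ γ) = ¬4/5 = 1/5
γ → α = 2/5 → 3/5 = 1
¬(α ↔ γ) ∧ (γ → α) = 1/5 ∧ 1 = 1/5
¬(¬(α ↔ γ) ∧ (γ → α)) = ¬1/5 = 4/5
γ ∧ β = 2/5 ∧ 2/5 = 2/5
¬(γ ∧ β) = ¬2/5 = 3/5
β ↔ β = 2/5 ↔ 2/5 = 1
¬(β ↔ β) = ¬1 = 0
¬(γ ∧ β) ∧ ¬(β ↔ β) = 3/5 ∧ 0 = 0
¬(¬(α ↔ γ) ∧ (γ → α)) → (¬(γ ∧ β) ∧ ¬(β ↔ β)) = 4/5 → 0 = 1/5
((¬(γ ∧ (γ ∧ β)) ∧ ¬γ) ↔ (((γ ↔ β) ∧ (γ ∧ α)) ∧ (α ∧ γ))) ∧ (¬(¬(α ↔ γ) ∧ (γ → α)) → (¬(γ ∧ β) ∧ ¬(β ↔ β))) = 4/5 ∧ 1/5 = 1/5

1/5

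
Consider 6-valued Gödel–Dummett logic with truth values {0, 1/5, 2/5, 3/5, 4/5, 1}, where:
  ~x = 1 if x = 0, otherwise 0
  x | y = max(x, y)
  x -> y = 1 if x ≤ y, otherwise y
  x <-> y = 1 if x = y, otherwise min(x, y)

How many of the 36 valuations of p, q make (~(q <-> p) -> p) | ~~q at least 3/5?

value 1: 32 assignments (counts)
value 4/5: 1 assignment (counts)
value 3/5: 1 assignment (counts)
value 2/5: 1 assignment
value 1/5: 1 assignment
So 34 of the 36 assignments meet the threshold.

34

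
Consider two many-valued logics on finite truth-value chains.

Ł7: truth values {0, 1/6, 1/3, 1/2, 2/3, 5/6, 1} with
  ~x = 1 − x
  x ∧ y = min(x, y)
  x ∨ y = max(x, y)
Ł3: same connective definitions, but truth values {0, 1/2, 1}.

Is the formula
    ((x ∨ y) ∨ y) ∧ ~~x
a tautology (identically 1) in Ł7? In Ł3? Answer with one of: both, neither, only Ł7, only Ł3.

neither

In Ł7: at x = 0, y = 0 the value is 0 — not a tautology.
In Ł3: at x = 0, y = 0 the value is 0 — not a tautology.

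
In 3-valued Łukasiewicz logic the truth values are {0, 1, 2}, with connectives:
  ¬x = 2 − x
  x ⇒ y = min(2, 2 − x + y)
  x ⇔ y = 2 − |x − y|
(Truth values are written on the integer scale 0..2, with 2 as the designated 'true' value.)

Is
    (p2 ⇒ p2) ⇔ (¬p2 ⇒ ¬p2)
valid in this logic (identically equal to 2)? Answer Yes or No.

Yes

p2 = 0 ↦ 2
p2 = 1 ↦ 2
p2 = 2 ↦ 2
Every assignment gives a value ≥ 2.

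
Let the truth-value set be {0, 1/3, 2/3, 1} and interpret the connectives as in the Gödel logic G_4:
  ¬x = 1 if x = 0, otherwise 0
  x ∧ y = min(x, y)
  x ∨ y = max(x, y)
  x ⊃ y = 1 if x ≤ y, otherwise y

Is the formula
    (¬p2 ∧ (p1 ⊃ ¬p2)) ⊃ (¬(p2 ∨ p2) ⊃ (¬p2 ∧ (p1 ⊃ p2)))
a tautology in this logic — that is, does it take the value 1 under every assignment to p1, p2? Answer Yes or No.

No

Counterexample: take p1 = 1/3, p2 = 0.
¬p2 = ¬0 = 1
¬p2 = ¬0 = 1
p1 ⊃ ¬p2 = 1/3 ⊃ 1 = 1
¬p2 ∧ (p1 ⊃ ¬p2) = 1 ∧ 1 = 1
p2 ∨ p2 = 0 ∨ 0 = 0
¬(p2 ∨ p2) = ¬0 = 1
¬p2 = ¬0 = 1
p1 ⊃ p2 = 1/3 ⊃ 0 = 0
¬p2 ∧ (p1 ⊃ p2) = 1 ∧ 0 = 0
¬(p2 ∨ p2) ⊃ (¬p2 ∧ (p1 ⊃ p2)) = 1 ⊃ 0 = 0
(¬p2 ∧ (p1 ⊃ ¬p2)) ⊃ (¬(p2 ∨ p2) ⊃ (¬p2 ∧ (p1 ⊃ p2))) = 1 ⊃ 0 = 0
This gives 0 ≠ 1.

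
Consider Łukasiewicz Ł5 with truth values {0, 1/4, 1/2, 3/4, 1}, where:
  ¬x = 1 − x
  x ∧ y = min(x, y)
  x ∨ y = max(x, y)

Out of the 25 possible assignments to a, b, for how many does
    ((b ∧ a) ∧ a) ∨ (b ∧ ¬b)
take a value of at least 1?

value 1: 1 assignment (counts)
value 3/4: 3 assignments
value 1/2: 7 assignments
value 1/4: 8 assignments
value 0: 6 assignments
So 1 of the 25 assignments meets the threshold.

1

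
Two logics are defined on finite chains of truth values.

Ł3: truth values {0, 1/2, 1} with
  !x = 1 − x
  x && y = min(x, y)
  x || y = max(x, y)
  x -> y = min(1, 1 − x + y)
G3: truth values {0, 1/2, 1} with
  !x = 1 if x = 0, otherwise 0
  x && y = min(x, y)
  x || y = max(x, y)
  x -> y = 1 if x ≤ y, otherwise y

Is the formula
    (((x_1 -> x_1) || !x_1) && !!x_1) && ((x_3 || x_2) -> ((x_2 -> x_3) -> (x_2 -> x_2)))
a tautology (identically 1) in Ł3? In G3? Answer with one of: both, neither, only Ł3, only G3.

In Ł3: at x_1 = 0, x_2 = 0, x_3 = 0 the value is 0 — not a tautology.
In G3: at x_1 = 0, x_2 = 0, x_3 = 0 the value is 0 — not a tautology.

neither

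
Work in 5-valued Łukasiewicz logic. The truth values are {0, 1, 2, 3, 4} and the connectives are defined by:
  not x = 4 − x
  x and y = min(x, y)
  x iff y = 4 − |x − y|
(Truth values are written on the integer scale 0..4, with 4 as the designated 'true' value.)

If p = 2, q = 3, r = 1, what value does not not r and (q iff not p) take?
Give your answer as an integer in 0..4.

not r = not 1 = 3
not not r = not 3 = 1
not p = not 2 = 2
q iff not p = 3 iff 2 = 3
not not r and (q iff not p) = 1 and 3 = 1

1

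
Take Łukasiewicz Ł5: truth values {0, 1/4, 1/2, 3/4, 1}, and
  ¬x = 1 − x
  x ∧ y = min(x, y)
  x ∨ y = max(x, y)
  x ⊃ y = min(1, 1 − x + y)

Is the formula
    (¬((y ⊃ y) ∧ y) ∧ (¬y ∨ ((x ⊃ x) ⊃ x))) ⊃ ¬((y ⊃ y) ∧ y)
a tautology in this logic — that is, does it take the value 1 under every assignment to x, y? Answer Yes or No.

Yes

At x = 1/4, y = 0, for instance:
y ⊃ y = 0 ⊃ 0 = 1
(y ⊃ y) ∧ y = 1 ∧ 0 = 0
¬((y ⊃ y) ∧ y) = ¬0 = 1
¬y = ¬0 = 1
x ⊃ x = 1/4 ⊃ 1/4 = 1
(x ⊃ x) ⊃ x = 1 ⊃ 1/4 = 1/4
¬y ∨ ((x ⊃ x) ⊃ x) = 1 ∨ 1/4 = 1
¬((y ⊃ y) ∧ y) ∧ (¬y ∨ ((x ⊃ x) ⊃ x)) = 1 ∧ 1 = 1
(¬((y ⊃ y) ∧ y) ∧ (¬y ∨ ((x ⊃ x) ⊃ x))) ⊃ ¬((y ⊃ y) ∧ y) = 1 ⊃ 1 = 1
and checking the remaining 24 assignments likewise gives ≥ 1 in every case.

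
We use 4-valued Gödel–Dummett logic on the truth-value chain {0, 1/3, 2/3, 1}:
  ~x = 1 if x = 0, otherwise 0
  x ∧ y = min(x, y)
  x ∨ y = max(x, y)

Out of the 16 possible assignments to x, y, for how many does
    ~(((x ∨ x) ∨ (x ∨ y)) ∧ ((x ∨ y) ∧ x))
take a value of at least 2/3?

4

x = 0, y = 0 ↦ 1  ≥
x = 0, y = 1/3 ↦ 1  ≥
x = 0, y = 2/3 ↦ 1  ≥
x = 0, y = 1 ↦ 1  ≥
x = 1/3, y = 0 ↦ 0  <
x = 1/3, y = 1/3 ↦ 0  <
x = 1/3, y = 2/3 ↦ 0  <
x = 1/3, y = 1 ↦ 0  <
x = 2/3, y = 0 ↦ 0  <
x = 2/3, y = 1/3 ↦ 0  <
x = 2/3, y = 2/3 ↦ 0  <
x = 2/3, y = 1 ↦ 0  <
x = 1, y = 0 ↦ 0  <
x = 1, y = 1/3 ↦ 0  <
x = 1, y = 2/3 ↦ 0  <
x = 1, y = 1 ↦ 0  <
So 4 of the 16 assignments meet the threshold.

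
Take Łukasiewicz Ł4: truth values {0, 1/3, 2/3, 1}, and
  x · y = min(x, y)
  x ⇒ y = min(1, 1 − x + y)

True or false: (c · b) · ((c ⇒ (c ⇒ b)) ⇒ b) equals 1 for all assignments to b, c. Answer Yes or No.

No

Counterexample: take b = 0, c = 0.
c · b = 0 · 0 = 0
c ⇒ b = 0 ⇒ 0 = 1
c ⇒ (c ⇒ b) = 0 ⇒ 1 = 1
(c ⇒ (c ⇒ b)) ⇒ b = 1 ⇒ 0 = 0
(c · b) · ((c ⇒ (c ⇒ b)) ⇒ b) = 0 · 0 = 0
This gives 0 ≠ 1.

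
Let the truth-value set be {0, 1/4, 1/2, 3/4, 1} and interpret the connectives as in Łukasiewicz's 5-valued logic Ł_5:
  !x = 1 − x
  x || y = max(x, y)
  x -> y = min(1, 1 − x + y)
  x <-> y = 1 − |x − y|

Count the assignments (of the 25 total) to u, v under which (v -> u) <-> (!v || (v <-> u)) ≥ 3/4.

value 1: 19 assignments (counts)
value 3/4: 5 assignments (counts)
value 1/2: 1 assignment
So 24 of the 25 assignments meet the threshold.

24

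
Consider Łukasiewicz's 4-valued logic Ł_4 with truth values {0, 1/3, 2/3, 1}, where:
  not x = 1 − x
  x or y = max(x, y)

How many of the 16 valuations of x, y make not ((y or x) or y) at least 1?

1

x = 0, y = 0 ↦ 1  ≥
x = 0, y = 1/3 ↦ 2/3  <
x = 0, y = 2/3 ↦ 1/3  <
x = 0, y = 1 ↦ 0  <
x = 1/3, y = 0 ↦ 2/3  <
x = 1/3, y = 1/3 ↦ 2/3  <
x = 1/3, y = 2/3 ↦ 1/3  <
x = 1/3, y = 1 ↦ 0  <
x = 2/3, y = 0 ↦ 1/3  <
x = 2/3, y = 1/3 ↦ 1/3  <
x = 2/3, y = 2/3 ↦ 1/3  <
x = 2/3, y = 1 ↦ 0  <
x = 1, y = 0 ↦ 0  <
x = 1, y = 1/3 ↦ 0  <
x = 1, y = 2/3 ↦ 0  <
x = 1, y = 1 ↦ 0  <
So 1 of the 16 assignments meets the threshold.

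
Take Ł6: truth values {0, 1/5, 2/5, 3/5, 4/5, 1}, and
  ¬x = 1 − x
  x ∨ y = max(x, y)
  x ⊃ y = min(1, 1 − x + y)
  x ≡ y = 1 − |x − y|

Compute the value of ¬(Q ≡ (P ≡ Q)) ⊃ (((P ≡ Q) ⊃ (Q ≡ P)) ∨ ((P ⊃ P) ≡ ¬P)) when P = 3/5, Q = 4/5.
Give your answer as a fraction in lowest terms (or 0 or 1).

P ≡ Q = 3/5 ≡ 4/5 = 4/5
Q ≡ (P ≡ Q) = 4/5 ≡ 4/5 = 1
¬(Q ≡ (P ≡ Q)) = ¬1 = 0
P ≡ Q = 3/5 ≡ 4/5 = 4/5
Q ≡ P = 4/5 ≡ 3/5 = 4/5
(P ≡ Q) ⊃ (Q ≡ P) = 4/5 ⊃ 4/5 = 1
P ⊃ P = 3/5 ⊃ 3/5 = 1
¬P = ¬3/5 = 2/5
(P ⊃ P) ≡ ¬P = 1 ≡ 2/5 = 2/5
((P ≡ Q) ⊃ (Q ≡ P)) ∨ ((P ⊃ P) ≡ ¬P) = 1 ∨ 2/5 = 1
¬(Q ≡ (P ≡ Q)) ⊃ (((P ≡ Q) ⊃ (Q ≡ P)) ∨ ((P ⊃ P) ≡ ¬P)) = 0 ⊃ 1 = 1

1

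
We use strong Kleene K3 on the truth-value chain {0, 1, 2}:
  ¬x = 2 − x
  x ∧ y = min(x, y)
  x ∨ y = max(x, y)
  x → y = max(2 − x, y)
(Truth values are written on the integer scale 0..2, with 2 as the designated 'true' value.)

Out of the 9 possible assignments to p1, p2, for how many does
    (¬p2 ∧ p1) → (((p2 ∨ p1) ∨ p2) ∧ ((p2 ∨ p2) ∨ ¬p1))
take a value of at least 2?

p1 = 0, p2 = 0 ↦ 2  ≥
p1 = 0, p2 = 1 ↦ 2  ≥
p1 = 0, p2 = 2 ↦ 2  ≥
p1 = 1, p2 = 0 ↦ 1  <
p1 = 1, p2 = 1 ↦ 1  <
p1 = 1, p2 = 2 ↦ 2  ≥
p1 = 2, p2 = 0 ↦ 0  <
p1 = 2, p2 = 1 ↦ 1  <
p1 = 2, p2 = 2 ↦ 2  ≥
So 5 of the 9 assignments meet the threshold.

5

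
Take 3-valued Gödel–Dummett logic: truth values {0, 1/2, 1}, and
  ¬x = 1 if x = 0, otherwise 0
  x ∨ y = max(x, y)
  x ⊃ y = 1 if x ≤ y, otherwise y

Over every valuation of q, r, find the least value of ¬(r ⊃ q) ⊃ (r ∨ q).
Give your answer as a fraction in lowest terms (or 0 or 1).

1/2

Take q = 0, r = 1/2:
r ⊃ q = 1/2 ⊃ 0 = 0
¬(r ⊃ q) = ¬0 = 1
r ∨ q = 1/2 ∨ 0 = 1/2
¬(r ⊃ q) ⊃ (r ∨ q) = 1 ⊃ 1/2 = 1/2
No assignment yields a value below 1/2, so this is the minimum.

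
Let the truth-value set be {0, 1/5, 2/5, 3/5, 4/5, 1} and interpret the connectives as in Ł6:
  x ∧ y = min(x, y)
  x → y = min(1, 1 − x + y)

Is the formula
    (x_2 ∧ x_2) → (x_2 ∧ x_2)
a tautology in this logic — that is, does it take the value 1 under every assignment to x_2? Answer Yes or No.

x_2 = 0 ↦ 1
x_2 = 1/5 ↦ 1
x_2 = 2/5 ↦ 1
x_2 = 3/5 ↦ 1
x_2 = 4/5 ↦ 1
x_2 = 1 ↦ 1
Every assignment gives a value ≥ 1.

Yes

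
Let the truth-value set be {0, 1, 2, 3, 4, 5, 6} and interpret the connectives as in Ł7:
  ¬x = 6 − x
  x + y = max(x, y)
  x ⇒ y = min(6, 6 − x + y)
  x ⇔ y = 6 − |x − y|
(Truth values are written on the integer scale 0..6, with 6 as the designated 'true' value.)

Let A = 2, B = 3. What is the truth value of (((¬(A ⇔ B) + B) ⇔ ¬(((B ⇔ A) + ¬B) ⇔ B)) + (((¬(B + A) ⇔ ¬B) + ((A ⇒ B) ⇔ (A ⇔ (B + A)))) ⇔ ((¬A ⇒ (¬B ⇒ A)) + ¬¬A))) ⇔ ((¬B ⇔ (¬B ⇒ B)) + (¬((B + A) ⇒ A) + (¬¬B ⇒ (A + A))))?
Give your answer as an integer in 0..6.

5

A ⇔ B = 2 ⇔ 3 = 5
¬(A ⇔ B) = ¬5 = 1
¬(A ⇔ B) + B = 1 + 3 = 3
B ⇔ A = 3 ⇔ 2 = 5
¬B = ¬3 = 3
(B ⇔ A) + ¬B = 5 + 3 = 5
((B ⇔ A) + ¬B) ⇔ B = 5 ⇔ 3 = 4
¬(((B ⇔ A) + ¬B) ⇔ B) = ¬4 = 2
(¬(A ⇔ B) + B) ⇔ ¬(((B ⇔ A) + ¬B) ⇔ B) = 3 ⇔ 2 = 5
B + A = 3 + 2 = 3
¬(B + A) = ¬3 = 3
¬B = ¬3 = 3
¬(B + A) ⇔ ¬B = 3 ⇔ 3 = 6
A ⇒ B = 2 ⇒ 3 = 6
B + A = 3 + 2 = 3
A ⇔ (B + A) = 2 ⇔ 3 = 5
(A ⇒ B) ⇔ (A ⇔ (B + A)) = 6 ⇔ 5 = 5
(¬(B + A) ⇔ ¬B) + ((A ⇒ B) ⇔ (A ⇔ (B + A))) = 6 + 5 = 6
¬A = ¬2 = 4
¬B = ¬3 = 3
¬B ⇒ A = 3 ⇒ 2 = 5
¬A ⇒ (¬B ⇒ A) = 4 ⇒ 5 = 6
¬A = ¬2 = 4
¬¬A = ¬4 = 2
(¬A ⇒ (¬B ⇒ A)) + ¬¬A = 6 + 2 = 6
((¬(B + A) ⇔ ¬B) + ((A ⇒ B) ⇔ (A ⇔ (B + A)))) ⇔ ((¬A ⇒ (¬B ⇒ A)) + ¬¬A) = 6 ⇔ 6 = 6
((¬(A ⇔ B) + B) ⇔ ¬(((B ⇔ A) + ¬B) ⇔ B)) + (((¬(B + A) ⇔ ¬B) + ((A ⇒ B) ⇔ (A ⇔ (B + A)))) ⇔ ((¬A ⇒ (¬B ⇒ A)) + ¬¬A)) = 5 + 6 = 6
¬B = ¬3 = 3
¬B = ¬3 = 3
¬B ⇒ B = 3 ⇒ 3 = 6
¬B ⇔ (¬B ⇒ B) = 3 ⇔ 6 = 3
B + A = 3 + 2 = 3
(B + A) ⇒ A = 3 ⇒ 2 = 5
¬((B + A) ⇒ A) = ¬5 = 1
¬B = ¬3 = 3
¬¬B = ¬3 = 3
A + A = 2 + 2 = 2
¬¬B ⇒ (A + A) = 3 ⇒ 2 = 5
¬((B + A) ⇒ A) + (¬¬B ⇒ (A + A)) = 1 + 5 = 5
(¬B ⇔ (¬B ⇒ B)) + (¬((B + A) ⇒ A) + (¬¬B ⇒ (A + A))) = 3 + 5 = 5
(((¬(A ⇔ B) + B) ⇔ ¬(((B ⇔ A) + ¬B) ⇔ B)) + (((¬(B + A) ⇔ ¬B) + ((A ⇒ B) ⇔ (A ⇔ (B + A)))) ⇔ ((¬A ⇒ (¬B ⇒ A)) + ¬¬A))) ⇔ ((¬B ⇔ (¬B ⇒ B)) + (¬((B + A) ⇒ A) + (¬¬B ⇒ (A + A)))) = 6 ⇔ 5 = 5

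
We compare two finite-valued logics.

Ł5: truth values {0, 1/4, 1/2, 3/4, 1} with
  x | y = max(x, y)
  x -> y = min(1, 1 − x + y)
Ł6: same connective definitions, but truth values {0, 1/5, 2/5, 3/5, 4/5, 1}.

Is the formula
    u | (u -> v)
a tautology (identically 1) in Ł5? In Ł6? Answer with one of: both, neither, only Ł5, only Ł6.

neither

In Ł5: at u = 1/4, v = 0 the value is 3/4 — not a tautology.
In Ł6: at u = 1/5, v = 0 the value is 4/5 — not a tautology.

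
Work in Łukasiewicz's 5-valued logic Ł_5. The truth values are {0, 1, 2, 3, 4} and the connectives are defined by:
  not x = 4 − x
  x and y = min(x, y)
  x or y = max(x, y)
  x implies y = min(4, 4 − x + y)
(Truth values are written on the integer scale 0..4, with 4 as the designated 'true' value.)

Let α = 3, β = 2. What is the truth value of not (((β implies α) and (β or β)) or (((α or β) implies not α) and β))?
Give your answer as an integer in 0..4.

β implies α = 2 implies 3 = 4
β or β = 2 or 2 = 2
(β implies α) and (β or β) = 4 and 2 = 2
α or β = 3 or 2 = 3
not α = not 3 = 1
(α or β) implies not α = 3 implies 1 = 2
((α or β) implies not α) and β = 2 and 2 = 2
((β implies α) and (β or β)) or (((α or β) implies not α) and β) = 2 or 2 = 2
not (((β implies α) and (β or β)) or (((α or β) implies not α) and β)) = not 2 = 2

2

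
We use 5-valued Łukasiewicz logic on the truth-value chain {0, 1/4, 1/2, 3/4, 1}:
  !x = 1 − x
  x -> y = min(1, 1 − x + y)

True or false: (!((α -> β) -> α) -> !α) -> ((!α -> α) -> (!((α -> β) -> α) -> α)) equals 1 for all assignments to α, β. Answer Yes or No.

At α = 1/2, β = 1/2, for instance:
α -> β = 1/2 -> 1/2 = 1
(α -> β) -> α = 1 -> 1/2 = 1/2
!((α -> β) -> α) = !1/2 = 1/2
!α = !1/2 = 1/2
!((α -> β) -> α) -> !α = 1/2 -> 1/2 = 1
!α -> α = 1/2 -> 1/2 = 1
!((α -> β) -> α) -> α = 1/2 -> 1/2 = 1
(!α -> α) -> (!((α -> β) -> α) -> α) = 1 -> 1 = 1
(!((α -> β) -> α) -> !α) -> ((!α -> α) -> (!((α -> β) -> α) -> α)) = 1 -> 1 = 1
and checking the remaining 24 assignments likewise gives ≥ 1 in every case.

Yes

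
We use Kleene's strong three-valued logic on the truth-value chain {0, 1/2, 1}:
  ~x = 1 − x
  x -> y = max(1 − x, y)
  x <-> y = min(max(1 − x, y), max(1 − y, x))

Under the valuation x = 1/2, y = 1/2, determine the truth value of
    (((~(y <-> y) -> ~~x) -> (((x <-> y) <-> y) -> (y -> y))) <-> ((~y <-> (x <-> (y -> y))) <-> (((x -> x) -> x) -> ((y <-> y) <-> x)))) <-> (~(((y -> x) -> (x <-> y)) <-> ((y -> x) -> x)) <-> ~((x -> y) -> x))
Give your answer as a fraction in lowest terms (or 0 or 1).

1/2

y <-> y = 1/2 <-> 1/2 = 1/2
~(y <-> y) = ~1/2 = 1/2
~x = ~1/2 = 1/2
~~x = ~1/2 = 1/2
~(y <-> y) -> ~~x = 1/2 -> 1/2 = 1/2
x <-> y = 1/2 <-> 1/2 = 1/2
(x <-> y) <-> y = 1/2 <-> 1/2 = 1/2
y -> y = 1/2 -> 1/2 = 1/2
((x <-> y) <-> y) -> (y -> y) = 1/2 -> 1/2 = 1/2
(~(y <-> y) -> ~~x) -> (((x <-> y) <-> y) -> (y -> y)) = 1/2 -> 1/2 = 1/2
~y = ~1/2 = 1/2
y -> y = 1/2 -> 1/2 = 1/2
x <-> (y -> y) = 1/2 <-> 1/2 = 1/2
~y <-> (x <-> (y -> y)) = 1/2 <-> 1/2 = 1/2
x -> x = 1/2 -> 1/2 = 1/2
(x -> x) -> x = 1/2 -> 1/2 = 1/2
y <-> y = 1/2 <-> 1/2 = 1/2
(y <-> y) <-> x = 1/2 <-> 1/2 = 1/2
((x -> x) -> x) -> ((y <-> y) <-> x) = 1/2 -> 1/2 = 1/2
(~y <-> (x <-> (y -> y))) <-> (((x -> x) -> x) -> ((y <-> y) <-> x)) = 1/2 <-> 1/2 = 1/2
((~(y <-> y) -> ~~x) -> (((x <-> y) <-> y) -> (y -> y))) <-> ((~y <-> (x <-> (y -> y))) <-> (((x -> x) -> x) -> ((y <-> y) <-> x))) = 1/2 <-> 1/2 = 1/2
y -> x = 1/2 -> 1/2 = 1/2
x <-> y = 1/2 <-> 1/2 = 1/2
(y -> x) -> (x <-> y) = 1/2 -> 1/2 = 1/2
y -> x = 1/2 -> 1/2 = 1/2
(y -> x) -> x = 1/2 -> 1/2 = 1/2
((y -> x) -> (x <-> y)) <-> ((y -> x) -> x) = 1/2 <-> 1/2 = 1/2
~(((y -> x) -> (x <-> y)) <-> ((y -> x) -> x)) = ~1/2 = 1/2
x -> y = 1/2 -> 1/2 = 1/2
(x -> y) -> x = 1/2 -> 1/2 = 1/2
~((x -> y) -> x) = ~1/2 = 1/2
~(((y -> x) -> (x <-> y)) <-> ((y -> x) -> x)) <-> ~((x -> y) -> x) = 1/2 <-> 1/2 = 1/2
(((~(y <-> y) -> ~~x) -> (((x <-> y) <-> y) -> (y -> y))) <-> ((~y <-> (x <-> (y -> y))) <-> (((x -> x) -> x) -> ((y <-> y) <-> x)))) <-> (~(((y -> x) -> (x <-> y)) <-> ((y -> x) -> x)) <-> ~((x -> y) -> x)) = 1/2 <-> 1/2 = 1/2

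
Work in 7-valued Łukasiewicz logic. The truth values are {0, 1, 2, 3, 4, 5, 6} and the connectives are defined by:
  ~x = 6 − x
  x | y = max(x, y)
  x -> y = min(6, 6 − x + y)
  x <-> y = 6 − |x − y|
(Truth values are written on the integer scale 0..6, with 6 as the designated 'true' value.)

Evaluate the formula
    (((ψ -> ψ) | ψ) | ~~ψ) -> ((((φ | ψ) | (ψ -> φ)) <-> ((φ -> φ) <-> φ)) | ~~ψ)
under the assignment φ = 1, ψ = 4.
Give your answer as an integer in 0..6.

4

ψ -> ψ = 4 -> 4 = 6
(ψ -> ψ) | ψ = 6 | 4 = 6
~ψ = ~4 = 2
~~ψ = ~2 = 4
((ψ -> ψ) | ψ) | ~~ψ = 6 | 4 = 6
φ | ψ = 1 | 4 = 4
ψ -> φ = 4 -> 1 = 3
(φ | ψ) | (ψ -> φ) = 4 | 3 = 4
φ -> φ = 1 -> 1 = 6
(φ -> φ) <-> φ = 6 <-> 1 = 1
((φ | ψ) | (ψ -> φ)) <-> ((φ -> φ) <-> φ) = 4 <-> 1 = 3
~ψ = ~4 = 2
~~ψ = ~2 = 4
(((φ | ψ) | (ψ -> φ)) <-> ((φ -> φ) <-> φ)) | ~~ψ = 3 | 4 = 4
(((ψ -> ψ) | ψ) | ~~ψ) -> ((((φ | ψ) | (ψ -> φ)) <-> ((φ -> φ) <-> φ)) | ~~ψ) = 6 -> 4 = 4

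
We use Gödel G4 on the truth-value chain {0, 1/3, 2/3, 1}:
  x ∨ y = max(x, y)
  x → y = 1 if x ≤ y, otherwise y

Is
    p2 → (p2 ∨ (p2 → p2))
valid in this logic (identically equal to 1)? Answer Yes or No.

p2 = 0 ↦ 1
p2 = 1/3 ↦ 1
p2 = 2/3 ↦ 1
p2 = 1 ↦ 1
Every assignment gives a value ≥ 1.

Yes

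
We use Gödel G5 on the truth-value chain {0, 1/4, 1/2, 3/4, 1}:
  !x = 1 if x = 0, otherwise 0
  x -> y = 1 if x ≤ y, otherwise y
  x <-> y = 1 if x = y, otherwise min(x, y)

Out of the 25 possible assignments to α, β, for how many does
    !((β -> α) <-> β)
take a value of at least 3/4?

value 1: 9 assignments (counts)
value 0: 16 assignments
So 9 of the 25 assignments meet the threshold.

9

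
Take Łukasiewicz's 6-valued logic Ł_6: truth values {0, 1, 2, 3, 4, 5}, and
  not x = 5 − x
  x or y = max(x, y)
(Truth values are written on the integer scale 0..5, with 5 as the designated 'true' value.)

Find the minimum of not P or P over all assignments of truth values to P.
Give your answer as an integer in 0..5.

3

Take P = 2:
not P = not 2 = 3
not P or P = 3 or 2 = 3
No assignment yields a value below 3, so this is the minimum.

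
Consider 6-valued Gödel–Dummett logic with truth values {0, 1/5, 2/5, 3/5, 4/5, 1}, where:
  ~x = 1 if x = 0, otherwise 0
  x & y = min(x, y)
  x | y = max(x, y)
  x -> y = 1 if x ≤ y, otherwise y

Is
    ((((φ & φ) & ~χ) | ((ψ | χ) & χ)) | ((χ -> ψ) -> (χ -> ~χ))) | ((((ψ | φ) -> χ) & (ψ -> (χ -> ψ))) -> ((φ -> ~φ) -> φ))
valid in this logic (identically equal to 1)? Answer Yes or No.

Counterexample: take φ = 0, ψ = 1/5, χ = 1/5.
φ & φ = 0 & 0 = 0
~χ = ~1/5 = 0
(φ & φ) & ~χ = 0 & 0 = 0
ψ | χ = 1/5 | 1/5 = 1/5
(ψ | χ) & χ = 1/5 & 1/5 = 1/5
((φ & φ) & ~χ) | ((ψ | χ) & χ) = 0 | 1/5 = 1/5
χ -> ψ = 1/5 -> 1/5 = 1
~χ = ~1/5 = 0
χ -> ~χ = 1/5 -> 0 = 0
(χ -> ψ) -> (χ -> ~χ) = 1 -> 0 = 0
(((φ & φ) & ~χ) | ((ψ | χ) & χ)) | ((χ -> ψ) -> (χ -> ~χ)) = 1/5 | 0 = 1/5
ψ | φ = 1/5 | 0 = 1/5
(ψ | φ) -> χ = 1/5 -> 1/5 = 1
χ -> ψ = 1/5 -> 1/5 = 1
ψ -> (χ -> ψ) = 1/5 -> 1 = 1
((ψ | φ) -> χ) & (ψ -> (χ -> ψ)) = 1 & 1 = 1
~φ = ~0 = 1
φ -> ~φ = 0 -> 1 = 1
(φ -> ~φ) -> φ = 1 -> 0 = 0
(((ψ | φ) -> χ) & (ψ -> (χ -> ψ))) -> ((φ -> ~φ) -> φ) = 1 -> 0 = 0
((((φ & φ) & ~χ) | ((ψ | χ) & χ)) | ((χ -> ψ) -> (χ -> ~χ))) | ((((ψ | φ) -> χ) & (ψ -> (χ -> ψ))) -> ((φ -> ~φ) -> φ)) = 1/5 | 0 = 1/5
This gives 1/5 ≠ 1.

No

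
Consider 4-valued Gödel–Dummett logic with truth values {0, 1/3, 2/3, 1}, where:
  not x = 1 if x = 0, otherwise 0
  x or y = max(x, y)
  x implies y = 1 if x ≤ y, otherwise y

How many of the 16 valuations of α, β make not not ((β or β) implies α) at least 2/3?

13

α = 0, β = 0 ↦ 1  ≥
α = 0, β = 1/3 ↦ 0  <
α = 0, β = 2/3 ↦ 0  <
α = 0, β = 1 ↦ 0  <
α = 1/3, β = 0 ↦ 1  ≥
α = 1/3, β = 1/3 ↦ 1  ≥
α = 1/3, β = 2/3 ↦ 1  ≥
α = 1/3, β = 1 ↦ 1  ≥
α = 2/3, β = 0 ↦ 1  ≥
α = 2/3, β = 1/3 ↦ 1  ≥
α = 2/3, β = 2/3 ↦ 1  ≥
α = 2/3, β = 1 ↦ 1  ≥
α = 1, β = 0 ↦ 1  ≥
α = 1, β = 1/3 ↦ 1  ≥
α = 1, β = 2/3 ↦ 1  ≥
α = 1, β = 1 ↦ 1  ≥
So 13 of the 16 assignments meet the threshold.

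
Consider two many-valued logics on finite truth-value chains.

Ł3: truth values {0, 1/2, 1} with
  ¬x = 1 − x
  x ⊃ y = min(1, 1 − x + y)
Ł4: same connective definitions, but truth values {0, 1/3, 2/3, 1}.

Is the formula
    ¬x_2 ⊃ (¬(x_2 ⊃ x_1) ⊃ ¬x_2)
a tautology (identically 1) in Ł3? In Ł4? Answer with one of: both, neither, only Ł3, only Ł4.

both

In Ł3: every assignment gives 1 — tautology.
In Ł4: every assignment gives 1 — tautology.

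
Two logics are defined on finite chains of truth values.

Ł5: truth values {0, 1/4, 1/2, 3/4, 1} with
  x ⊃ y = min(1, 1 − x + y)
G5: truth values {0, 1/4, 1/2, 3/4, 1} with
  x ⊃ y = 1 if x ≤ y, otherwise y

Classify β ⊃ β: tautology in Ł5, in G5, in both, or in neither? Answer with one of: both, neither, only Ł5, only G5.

both

In Ł5: every assignment gives 1 — tautology.
In G5: every assignment gives 1 — tautology.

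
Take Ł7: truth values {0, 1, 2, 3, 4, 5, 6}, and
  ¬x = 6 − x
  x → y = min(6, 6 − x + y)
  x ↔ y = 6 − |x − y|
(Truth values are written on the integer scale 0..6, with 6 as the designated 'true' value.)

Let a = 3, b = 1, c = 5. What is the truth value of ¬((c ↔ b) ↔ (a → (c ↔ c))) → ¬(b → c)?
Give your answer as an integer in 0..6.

2

c ↔ b = 5 ↔ 1 = 2
c ↔ c = 5 ↔ 5 = 6
a → (c ↔ c) = 3 → 6 = 6
(c ↔ b) ↔ (a → (c ↔ c)) = 2 ↔ 6 = 2
¬((c ↔ b) ↔ (a → (c ↔ c))) = ¬2 = 4
b → c = 1 → 5 = 6
¬(b → c) = ¬6 = 0
¬((c ↔ b) ↔ (a → (c ↔ c))) → ¬(b → c) = 4 → 0 = 2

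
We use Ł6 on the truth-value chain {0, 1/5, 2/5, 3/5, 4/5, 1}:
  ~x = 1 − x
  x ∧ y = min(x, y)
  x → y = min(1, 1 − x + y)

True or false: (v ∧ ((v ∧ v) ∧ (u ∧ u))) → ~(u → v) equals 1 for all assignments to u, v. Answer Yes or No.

Counterexample: take u = 1/5, v = 1/5.
v ∧ v = 1/5 ∧ 1/5 = 1/5
u ∧ u = 1/5 ∧ 1/5 = 1/5
(v ∧ v) ∧ (u ∧ u) = 1/5 ∧ 1/5 = 1/5
v ∧ ((v ∧ v) ∧ (u ∧ u)) = 1/5 ∧ 1/5 = 1/5
u → v = 1/5 → 1/5 = 1
~(u → v) = ~1 = 0
(v ∧ ((v ∧ v) ∧ (u ∧ u))) → ~(u → v) = 1/5 → 0 = 4/5
This gives 4/5 ≠ 1.

No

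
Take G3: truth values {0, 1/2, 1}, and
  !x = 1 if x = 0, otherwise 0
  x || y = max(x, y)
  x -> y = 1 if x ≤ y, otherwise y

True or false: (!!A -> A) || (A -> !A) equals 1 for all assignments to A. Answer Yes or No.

No

Counterexample: take A = 1/2.
!A = !1/2 = 0
!!A = !0 = 1
!!A -> A = 1 -> 1/2 = 1/2
!A = !1/2 = 0
A -> !A = 1/2 -> 0 = 0
(!!A -> A) || (A -> !A) = 1/2 || 0 = 1/2
This gives 1/2 ≠ 1.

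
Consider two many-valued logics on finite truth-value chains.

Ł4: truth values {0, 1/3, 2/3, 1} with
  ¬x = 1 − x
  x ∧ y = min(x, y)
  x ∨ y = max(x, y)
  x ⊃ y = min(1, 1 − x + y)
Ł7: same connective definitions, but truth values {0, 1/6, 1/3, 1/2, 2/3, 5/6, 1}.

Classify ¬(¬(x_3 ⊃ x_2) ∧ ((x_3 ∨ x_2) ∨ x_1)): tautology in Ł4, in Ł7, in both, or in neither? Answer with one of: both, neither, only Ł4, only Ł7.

In Ł4: at x_1 = 0, x_2 = 0, x_3 = 1/3 the value is 2/3 — not a tautology.
In Ł7: at x_1 = 0, x_2 = 0, x_3 = 1/6 the value is 5/6 — not a tautology.

neither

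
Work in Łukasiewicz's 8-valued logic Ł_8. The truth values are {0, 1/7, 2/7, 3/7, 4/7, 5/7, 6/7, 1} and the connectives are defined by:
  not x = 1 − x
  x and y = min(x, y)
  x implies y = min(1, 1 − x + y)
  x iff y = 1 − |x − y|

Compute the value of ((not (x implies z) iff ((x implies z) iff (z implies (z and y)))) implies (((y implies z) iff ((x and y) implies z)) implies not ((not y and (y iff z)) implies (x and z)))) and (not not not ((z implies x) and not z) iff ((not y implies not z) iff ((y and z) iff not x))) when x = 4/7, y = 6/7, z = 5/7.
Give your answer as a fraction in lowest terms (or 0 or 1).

x implies z = 4/7 implies 5/7 = 1
not (x implies z) = not 1 = 0
x implies z = 4/7 implies 5/7 = 1
z and y = 5/7 and 6/7 = 5/7
z implies (z and y) = 5/7 implies 5/7 = 1
(x implies z) iff (z implies (z and y)) = 1 iff 1 = 1
not (x implies z) iff ((x implies z) iff (z implies (z and y))) = 0 iff 1 = 0
y implies z = 6/7 implies 5/7 = 6/7
x and y = 4/7 and 6/7 = 4/7
(x and y) implies z = 4/7 implies 5/7 = 1
(y implies z) iff ((x and y) implies z) = 6/7 iff 1 = 6/7
not y = not 6/7 = 1/7
y iff z = 6/7 iff 5/7 = 6/7
not y and (y iff z) = 1/7 and 6/7 = 1/7
x and z = 4/7 and 5/7 = 4/7
(not y and (y iff z)) implies (x and z) = 1/7 implies 4/7 = 1
not ((not y and (y iff z)) implies (x and z)) = not 1 = 0
((y implies z) iff ((x and y) implies z)) implies not ((not y and (y iff z)) implies (x and z)) = 6/7 implies 0 = 1/7
(not (x implies z) iff ((x implies z) iff (z implies (z and y)))) implies (((y implies z) iff ((x and y) implies z)) implies not ((not y and (y iff z)) implies (x and z))) = 0 implies 1/7 = 1
z implies x = 5/7 implies 4/7 = 6/7
not z = not 5/7 = 2/7
(z implies x) and not z = 6/7 and 2/7 = 2/7
not ((z implies x) and not z) = not 2/7 = 5/7
not not ((z implies x) and not z) = not 5/7 = 2/7
not not not ((z implies x) and not z) = not 2/7 = 5/7
not y = not 6/7 = 1/7
not z = not 5/7 = 2/7
not y implies not z = 1/7 implies 2/7 = 1
y and z = 6/7 and 5/7 = 5/7
not x = not 4/7 = 3/7
(y and z) iff not x = 5/7 iff 3/7 = 5/7
(not y implies not z) iff ((y and z) iff not x) = 1 iff 5/7 = 5/7
not not not ((z implies x) and not z) iff ((not y implies not z) iff ((y and z) iff not x)) = 5/7 iff 5/7 = 1
((not (x implies z) iff ((x implies z) iff (z implies (z and y)))) implies (((y implies z) iff ((x and y) implies z)) implies not ((not y and (y iff z)) implies (x and z)))) and (not not not ((z implies x) and not z) iff ((not y implies not z) iff ((y and z) iff not x))) = 1 and 1 = 1

1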